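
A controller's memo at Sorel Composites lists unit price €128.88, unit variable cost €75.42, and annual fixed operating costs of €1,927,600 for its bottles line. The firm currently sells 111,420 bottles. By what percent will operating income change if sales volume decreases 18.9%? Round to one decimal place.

-27.9%

Contribution at this volume is 111,420 × €53.46 = €5,956,513.20.
EBIT = €5,956,513.20 − €1,927,600 = €4,028,913.20.
DOL = contribution ÷ EBIT = €5,956,513.20 ÷ €4,028,913.20 = 1.4784.
Operating income changes by 1.4784 × -18.9% = -27.9%.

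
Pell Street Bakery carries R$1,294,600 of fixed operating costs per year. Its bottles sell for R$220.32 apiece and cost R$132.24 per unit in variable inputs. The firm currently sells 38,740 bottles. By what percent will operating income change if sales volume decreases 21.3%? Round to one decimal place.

At 38,740 units, contribution = 38,740 × R$88.08 = R$3,412,219.20.
Operating income = contribution − fixed costs = R$3,412,219.20 − R$1,294,600 = R$2,117,619.20.
Degree of operating leverage = R$3,412,219.20 / R$2,117,619.20 = 1.6113.
So EBIT moves 1.6113 × (-21.3%) = -34.3%.

-34.3%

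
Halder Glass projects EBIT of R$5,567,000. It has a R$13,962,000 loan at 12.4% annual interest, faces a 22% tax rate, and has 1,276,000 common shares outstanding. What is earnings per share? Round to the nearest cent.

R$2.34

Pre-tax income = R$5,567,000 − R$1,731,288.00 = R$3,835,712.00.
After tax at 22%: net income = R$3,835,712.00 × 0.78 = R$2,991,855.36.
EPS = R$2,991,855.36 ÷ 1,276,000 = R$2.34.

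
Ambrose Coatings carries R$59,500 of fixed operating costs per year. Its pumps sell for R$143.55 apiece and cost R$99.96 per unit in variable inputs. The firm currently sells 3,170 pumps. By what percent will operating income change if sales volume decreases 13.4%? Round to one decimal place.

-23.5%

At 3,170 units, contribution = 3,170 × R$43.59 = R$138,180.30.
Operating income = contribution − fixed costs = R$138,180.30 − R$59,500 = R$78,680.30.
So DOL = total CM / EBIT = R$138,180.30 / R$78,680.30 = 1.7562.
So EBIT moves 1.7562 × (-13.4%) = -23.5%.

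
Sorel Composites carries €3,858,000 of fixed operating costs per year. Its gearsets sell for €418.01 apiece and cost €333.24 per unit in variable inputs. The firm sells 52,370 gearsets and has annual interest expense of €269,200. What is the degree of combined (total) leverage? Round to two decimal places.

14.22

Contribution at this volume is 52,370 × €84.77 = €4,439,404.90.
Subtracting fixed costs: EBIT = €4,439,404.90 − €3,858,000 = €581,404.90. Interest = €269,200.00, so EBIT − I = €312,204.90.
DCL = contribution ÷ (EBIT − I) = €4,439,404.90 ÷ €312,204.90 = 14.2195.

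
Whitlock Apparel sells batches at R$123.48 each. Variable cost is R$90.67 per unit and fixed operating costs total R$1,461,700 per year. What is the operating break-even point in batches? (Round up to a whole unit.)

Each unit contributes R$123.48 − R$90.67 = R$32.81.
Break-even Q = R$1,461,700 / R$32.81 = 44,550.44 → 44,551 batches.

44,551 batches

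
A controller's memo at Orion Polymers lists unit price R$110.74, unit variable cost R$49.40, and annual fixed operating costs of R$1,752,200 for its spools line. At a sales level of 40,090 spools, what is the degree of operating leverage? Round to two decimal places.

Total contribution margin = 40,090 × R$61.34 = R$2,459,120.60.
Subtracting fixed costs: EBIT = R$2,459,120.60 − R$1,752,200 = R$706,920.60.
DOL = contribution ÷ EBIT = R$2,459,120.60 ÷ R$706,920.60 = 3.4786.

3.48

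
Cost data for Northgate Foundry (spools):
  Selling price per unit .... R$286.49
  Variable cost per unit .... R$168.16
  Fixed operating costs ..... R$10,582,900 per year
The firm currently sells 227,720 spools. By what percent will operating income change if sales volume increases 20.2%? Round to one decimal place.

+33.3%

At 227,720 units, contribution = 227,720 × R$118.33 = R$26,946,107.60.
Subtracting fixed costs: EBIT = R$26,946,107.60 − R$10,582,900 = R$16,363,207.60.
Degree of operating leverage = R$26,946,107.60 / R$16,363,207.60 = 1.6467.
Operating income changes by 1.6467 × +20.2% = +33.3%.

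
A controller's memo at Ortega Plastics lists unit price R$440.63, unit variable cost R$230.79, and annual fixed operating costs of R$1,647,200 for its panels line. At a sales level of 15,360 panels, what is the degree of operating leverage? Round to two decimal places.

Total contribution margin = 15,360 × R$209.84 = R$3,223,142.40.
Operating income = contribution − fixed costs = R$3,223,142.40 − R$1,647,200 = R$1,575,942.40.
DOL = contribution ÷ EBIT = R$3,223,142.40 ÷ R$1,575,942.40 = 2.0452.

2.05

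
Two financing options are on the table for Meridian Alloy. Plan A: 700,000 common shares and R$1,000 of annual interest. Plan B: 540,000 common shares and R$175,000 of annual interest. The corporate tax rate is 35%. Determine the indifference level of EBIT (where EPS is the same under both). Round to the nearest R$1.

R$762,250

At indifference, (EBIT − 1,000)(1 − t)/700,000 = (EBIT − 175,000)(1 − t)/540,000.
The (1 − t) factor cancels: (EBIT − 1,000) × 540,000 = (EBIT − 175,000) × 700,000.
Solving, EBIT = (175,000·700,000 − 1,000·540,000) / (700,000 − 540,000) = 121,960,000,000 / 160,000 = 762,250.00.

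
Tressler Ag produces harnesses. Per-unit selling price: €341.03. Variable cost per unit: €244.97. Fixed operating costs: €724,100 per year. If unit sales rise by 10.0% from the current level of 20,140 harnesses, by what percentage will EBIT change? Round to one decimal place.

+16.0%

Total contribution margin = 20,140 × €96.06 = €1,934,648.40.
Subtracting fixed costs: EBIT = €1,934,648.40 − €724,100 = €1,210,548.40.
DOL = contribution ÷ EBIT = €1,934,648.40 ÷ €1,210,548.40 = 1.5982.
Operating income changes by 1.5982 × +10.0% = +16.0%.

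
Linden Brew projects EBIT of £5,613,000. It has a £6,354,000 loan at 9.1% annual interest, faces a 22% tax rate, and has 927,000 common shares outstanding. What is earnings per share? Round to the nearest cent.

Interest = £578,214.00, so EBT = £5,613,000 − £578,214.00 = £5,034,786.00.
Net income = £5,034,786.00 × (1 − 0.22) = £3,927,133.08.
EPS = £3,927,133.08 ÷ 927,000 = £4.24.

£4.24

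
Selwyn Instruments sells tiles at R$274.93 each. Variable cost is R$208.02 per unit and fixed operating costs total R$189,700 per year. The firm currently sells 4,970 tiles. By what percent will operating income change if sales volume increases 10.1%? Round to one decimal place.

At 4,970 units, contribution = 4,970 × R$66.91 = R$332,542.70.
Subtracting fixed costs: EBIT = R$332,542.70 − R$189,700 = R$142,842.70.
So DOL = total CM / EBIT = R$332,542.70 / R$142,842.70 = 2.3280.
So EBIT moves 2.3280 × (+10.1%) = +23.5%.

+23.5%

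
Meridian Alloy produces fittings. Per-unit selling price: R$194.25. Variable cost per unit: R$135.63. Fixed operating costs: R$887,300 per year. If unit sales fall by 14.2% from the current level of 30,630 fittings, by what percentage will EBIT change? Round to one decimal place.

At 30,630 units, contribution = 30,630 × R$58.62 = R$1,795,530.60.
Subtracting fixed costs: EBIT = R$1,795,530.60 − R$887,300 = R$908,230.60.
So DOL = total CM / EBIT = R$1,795,530.60 / R$908,230.60 = 1.9770.
%ΔEBIT = DOL × %ΔSales = 1.9770 × -14.2% = -28.1%.

-28.1%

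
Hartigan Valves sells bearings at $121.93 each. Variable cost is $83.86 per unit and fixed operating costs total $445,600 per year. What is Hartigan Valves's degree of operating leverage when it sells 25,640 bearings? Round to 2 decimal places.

Total contribution margin = 25,640 × $38.07 = $976,114.80.
Operating income = contribution − fixed costs = $976,114.80 − $445,600 = $530,514.80.
So DOL = total CM / EBIT = $976,114.80 / $530,514.80 = 1.8399.

1.84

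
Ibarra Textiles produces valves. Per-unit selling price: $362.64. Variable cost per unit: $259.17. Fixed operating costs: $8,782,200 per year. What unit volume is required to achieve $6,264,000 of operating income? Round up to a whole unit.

Each unit contributes $362.64 − $259.17 = $103.47.
Units = (FC + target) / CM = ($8,782,200 + $6,264,000) / $103.47 = 145,416.06, so 145,417 valves.

145,417 valves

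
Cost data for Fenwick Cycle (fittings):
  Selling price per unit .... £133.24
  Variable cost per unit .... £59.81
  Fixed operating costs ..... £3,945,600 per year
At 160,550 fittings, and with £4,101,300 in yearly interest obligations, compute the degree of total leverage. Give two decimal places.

3.15

Contribution at this volume is 160,550 × £73.43 = £11,789,186.50.
Operating income = contribution − fixed costs = £11,789,186.50 − £3,945,600 = £7,843,586.50. Interest = £4,101,300.00.
DOL = £11,789,186.50 ÷ £7,843,586.50 = 1.5030; DFL = £7,843,586.50 ÷ £3,742,286.50 = 2.0959.
DCL = DOL × DFL = 1.5030 × 2.0959 = 3.1501.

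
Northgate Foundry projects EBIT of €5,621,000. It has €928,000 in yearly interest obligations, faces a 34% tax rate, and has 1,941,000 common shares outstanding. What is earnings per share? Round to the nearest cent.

Pre-tax income = €5,621,000 − €928,000.00 = €4,693,000.00.
Net income = €4,693,000.00 × (1 − 0.34) = €3,097,380.00.
Per share: €3,097,380.00 / 1,941,000 shares = €1.60.

€1.60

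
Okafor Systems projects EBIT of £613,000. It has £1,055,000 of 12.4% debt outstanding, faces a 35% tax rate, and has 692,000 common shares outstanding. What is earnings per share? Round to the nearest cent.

Pre-tax income = £613,000 − £130,820.00 = £482,180.00.
After tax at 35%: net income = £482,180.00 × 0.65 = £313,417.00.
EPS = £313,417.00 ÷ 692,000 = £0.45.

£0.45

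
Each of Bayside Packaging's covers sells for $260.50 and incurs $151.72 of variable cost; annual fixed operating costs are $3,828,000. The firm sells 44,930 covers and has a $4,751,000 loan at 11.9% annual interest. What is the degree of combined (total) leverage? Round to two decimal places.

At 44,930 units, contribution = 44,930 × $108.78 = $4,887,485.40.
Operating income = contribution − fixed costs = $4,887,485.40 − $3,828,000 = $1,059,485.40. Interest = $565,369.00, so EBIT − I = $494,116.40.
Degree of total leverage = total CM / (EBIT − interest) = $4,887,485.40 / $494,116.40 = 9.8914.

9.89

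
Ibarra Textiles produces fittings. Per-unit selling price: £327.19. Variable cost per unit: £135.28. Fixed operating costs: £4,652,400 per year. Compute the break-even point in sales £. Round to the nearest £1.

CM per unit = £327.19 − £135.28 = £191.91; CM ratio = £191.91 / £327.19 = 0.5865.
Break-even sales = FC ÷ CM ratio = £4,652,400 × £327.19 / £191.91 = £7,931,941.

£7,931,941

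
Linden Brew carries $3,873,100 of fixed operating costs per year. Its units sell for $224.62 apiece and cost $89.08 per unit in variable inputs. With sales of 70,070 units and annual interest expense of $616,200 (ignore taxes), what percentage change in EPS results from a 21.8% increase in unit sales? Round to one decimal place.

Contribution at this volume is 70,070 × $135.54 = $9,497,287.80.
Subtracting fixed costs: EBIT = $9,497,287.80 − $3,873,100 = $5,624,187.80.
Interest = $616,200.00, so EBIT − I = $5,007,987.80.
Degree of combined leverage = contribution ÷ (EBIT − I) = $9,497,287.80 ÷ $5,007,987.80 = 1.8964.
EPS therefore changes by 1.8964 × (+21.8%) = +41.3%.

+41.3%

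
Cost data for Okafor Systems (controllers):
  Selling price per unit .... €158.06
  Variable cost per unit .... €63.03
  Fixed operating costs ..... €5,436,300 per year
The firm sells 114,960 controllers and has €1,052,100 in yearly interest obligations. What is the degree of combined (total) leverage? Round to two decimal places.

2.46

Total contribution margin = 114,960 × €95.03 = €10,924,648.80.
Subtracting fixed costs: EBIT = €10,924,648.80 − €5,436,300 = €5,488,348.80. Interest = €1,052,100.00, so EBIT − I = €4,436,248.80.
Degree of total leverage = total CM / (EBIT − interest) = €10,924,648.80 / €4,436,248.80 = 2.4626.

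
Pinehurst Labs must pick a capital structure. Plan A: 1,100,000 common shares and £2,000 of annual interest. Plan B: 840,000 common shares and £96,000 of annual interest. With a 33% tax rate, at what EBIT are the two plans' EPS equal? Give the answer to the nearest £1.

£399,692

Set EPS_A = EPS_B: (EBIT − £2,000)(1 − 0.33) ÷ 1,100,000 = (EBIT − £96,000)(1 − 0.33) ÷ 840,000.
Cancelling (1 − t) and cross-multiplying: 840,000·(EBIT − 2,000) = 1,100,000·(EBIT − 96,000).
Solving, EBIT = (96,000·1,100,000 − 2,000·840,000) / (1,100,000 − 840,000) = 103,920,000,000 / 260,000 = 399,692.31.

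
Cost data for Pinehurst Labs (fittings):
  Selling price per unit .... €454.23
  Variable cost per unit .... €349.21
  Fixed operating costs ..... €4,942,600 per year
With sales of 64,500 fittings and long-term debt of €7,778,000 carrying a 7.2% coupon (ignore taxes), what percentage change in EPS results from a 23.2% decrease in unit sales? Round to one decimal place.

At 64,500 units, contribution = 64,500 × €105.02 = €6,773,790.00.
Subtracting fixed costs: EBIT = €6,773,790.00 − €4,942,600 = €1,831,190.00.
After interest of €560,016.00, pre-tax earnings = €1,271,174.00.
DCL = total CM / (EBIT − I) = €6,773,790.00 / €1,271,174.00 = 5.3288.
EPS therefore changes by 5.3288 × (-23.2%) = -123.6%.

-123.6%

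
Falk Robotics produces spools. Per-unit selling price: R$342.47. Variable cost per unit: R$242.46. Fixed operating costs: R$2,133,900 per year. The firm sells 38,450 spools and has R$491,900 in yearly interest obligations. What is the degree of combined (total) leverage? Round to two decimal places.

Contribution at this volume is 38,450 × R$100.01 = R$3,845,384.50.
Subtracting fixed costs: EBIT = R$3,845,384.50 − R$2,133,900 = R$1,711,484.50. Interest = R$491,900.00, so EBIT − I = R$1,219,584.50.
DCL = contribution ÷ (EBIT − I) = R$3,845,384.50 ÷ R$1,219,584.50 = 3.1530.

3.15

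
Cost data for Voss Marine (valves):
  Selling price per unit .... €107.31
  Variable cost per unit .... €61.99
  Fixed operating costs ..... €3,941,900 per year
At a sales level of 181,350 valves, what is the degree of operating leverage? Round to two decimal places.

At 181,350 units, contribution = 181,350 × €45.32 = €8,218,782.00.
EBIT = €8,218,782.00 − €3,941,900 = €4,276,882.00.
So DOL = total CM / EBIT = €8,218,782.00 / €4,276,882.00 = 1.9217.

1.92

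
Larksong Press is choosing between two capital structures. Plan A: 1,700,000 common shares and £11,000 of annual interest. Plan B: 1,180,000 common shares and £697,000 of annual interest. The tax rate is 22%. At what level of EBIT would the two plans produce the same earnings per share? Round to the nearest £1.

Set EPS_A = EPS_B: (EBIT − £11,000)(1 − 0.22) ÷ 1,700,000 = (EBIT − £697,000)(1 − 0.22) ÷ 1,180,000.
Cancelling (1 − t) and cross-multiplying: 1,180,000·(EBIT − 11,000) = 1,700,000·(EBIT − 697,000).
Solving, EBIT = (697,000·1,700,000 − 11,000·1,180,000) / (1,700,000 − 1,180,000) = 1,171,920,000,000 / 520,000 = 2,253,692.31.

£2,253,692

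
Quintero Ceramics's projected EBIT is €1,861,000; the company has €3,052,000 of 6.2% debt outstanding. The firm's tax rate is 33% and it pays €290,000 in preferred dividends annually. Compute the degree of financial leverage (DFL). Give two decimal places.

1.50

Interest = €189,224.00.
Preferred dividends grossed up pre-tax: €290,000 / (1 − 0.33) = €432,835.82.
DFL = EBIT ÷ [EBIT − I − D_p/(1−t)] = €1,861,000 ÷ [€1,861,000 − €189,224.00 − €432,835.82] = €1,861,000 ÷ €1,238,940.18 = 1.5021.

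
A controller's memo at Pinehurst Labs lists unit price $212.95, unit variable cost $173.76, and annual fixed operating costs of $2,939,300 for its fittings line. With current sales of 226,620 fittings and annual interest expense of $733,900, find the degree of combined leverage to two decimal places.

1.71

Total contribution margin = 226,620 × $39.19 = $8,881,237.80.
Operating income = contribution − fixed costs = $8,881,237.80 − $2,939,300 = $5,941,937.80. Interest = $733,900.00, so EBIT − I = $5,208,037.80.
DCL = contribution ÷ (EBIT − I) = $8,881,237.80 ÷ $5,208,037.80 = 1.7053.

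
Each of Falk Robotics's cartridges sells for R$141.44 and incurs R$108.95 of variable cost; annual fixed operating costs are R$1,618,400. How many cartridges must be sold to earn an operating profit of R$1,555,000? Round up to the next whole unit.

97,674 cartridges

Contribution margin per unit = R$141.44 − R$108.95 = R$32.49.
Required volume = (fixed costs + target profit) ÷ CM = (R$1,618,400 + R$1,555,000) ÷ R$32.49 = 97,673.13, so 97,674 cartridges.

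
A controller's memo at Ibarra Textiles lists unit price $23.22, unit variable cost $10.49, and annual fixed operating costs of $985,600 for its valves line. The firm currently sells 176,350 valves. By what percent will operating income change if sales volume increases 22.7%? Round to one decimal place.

+40.5%

Contribution at this volume is 176,350 × $12.73 = $2,244,935.50.
Subtracting fixed costs: EBIT = $2,244,935.50 − $985,600 = $1,259,335.50.
Degree of operating leverage = $2,244,935.50 / $1,259,335.50 = 1.7826.
%ΔEBIT = DOL × %ΔSales = 1.7826 × +22.7% = +40.5%.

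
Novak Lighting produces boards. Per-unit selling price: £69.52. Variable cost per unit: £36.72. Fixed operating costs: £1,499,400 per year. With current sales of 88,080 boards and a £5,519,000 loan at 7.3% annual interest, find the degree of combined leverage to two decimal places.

At 88,080 units, contribution = 88,080 × £32.80 = £2,889,024.00.
Operating income = contribution − fixed costs = £2,889,024.00 − £1,499,400 = £1,389,624.00. Interest = £402,887.00, so EBIT − I = £986,737.00.
Degree of total leverage = total CM / (EBIT − interest) = £2,889,024.00 / £986,737.00 = 2.9279.

2.93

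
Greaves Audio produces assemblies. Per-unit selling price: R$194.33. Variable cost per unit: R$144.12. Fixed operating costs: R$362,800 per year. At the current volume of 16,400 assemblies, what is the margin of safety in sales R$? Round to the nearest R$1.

Each unit contributes R$194.33 − R$144.12 = R$50.21. Break-even units = R$362,800 ÷ R$50.21 = 7,225.65; break-even revenue = 7,225.65 × R$194.33 = R$1,404,161.00.
Actual sales revenue = 16,400 × R$194.33 = R$3,187,012.00.
Margin of safety = R$3,187,012.00 − R$1,404,161.00 = R$1,782,851.

R$1,782,851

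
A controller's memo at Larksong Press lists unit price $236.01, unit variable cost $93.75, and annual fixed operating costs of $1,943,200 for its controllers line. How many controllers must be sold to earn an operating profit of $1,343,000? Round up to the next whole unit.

23,100 controllers

Each unit contributes $236.01 − $93.75 = $142.26.
Units = (FC + target) / CM = ($1,943,200 + $1,343,000) / $142.26 = 23,099.96, so 23,100 controllers.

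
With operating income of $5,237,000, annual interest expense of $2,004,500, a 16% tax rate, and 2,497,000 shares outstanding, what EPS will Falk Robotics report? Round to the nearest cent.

Interest = $2,004,500.00, so EBT = $5,237,000 − $2,004,500.00 = $3,232,500.00.
Net income = $3,232,500.00 × (1 − 0.16) = $2,715,300.00.
Per share: $2,715,300.00 / 2,497,000 shares = $1.09.

$1.09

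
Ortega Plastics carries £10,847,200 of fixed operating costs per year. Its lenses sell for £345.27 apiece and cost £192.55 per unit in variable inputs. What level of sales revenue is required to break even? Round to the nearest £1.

£24,523,394

Contribution margin per unit = £345.27 − £192.55 = £152.72, a CM ratio of £152.72 ÷ £345.27 = 0.4423.
Break-even revenue = fixed costs × price ÷ CM = £10,847,200 × £345.27 ÷ £152.72 = £24,523,394.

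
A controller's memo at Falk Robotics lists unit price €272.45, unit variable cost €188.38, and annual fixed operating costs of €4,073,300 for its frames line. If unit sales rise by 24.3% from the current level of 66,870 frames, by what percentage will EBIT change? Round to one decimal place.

At 66,870 units, contribution = 66,870 × €84.07 = €5,621,760.90.
Operating income = contribution − fixed costs = €5,621,760.90 − €4,073,300 = €1,548,460.90.
DOL = contribution ÷ EBIT = €5,621,760.90 ÷ €1,548,460.90 = 3.6305.
Operating income changes by 3.6305 × +24.3% = +88.2%.

+88.2%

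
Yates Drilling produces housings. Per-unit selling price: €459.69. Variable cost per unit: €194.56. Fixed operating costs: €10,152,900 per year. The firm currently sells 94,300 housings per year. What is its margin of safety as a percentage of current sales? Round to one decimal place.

Contribution margin per unit = €459.69 − €194.56 = €265.13. Break-even units = €10,152,900 ÷ €265.13 = 38,294.04; break-even revenue = 38,294.04 × €459.69 = €17,603,389.28.
Actual sales revenue = 94,300 × €459.69 = €43,348,767.00.
Margin of safety = (€43,348,767.00 − €17,603,389.28) ÷ €43,348,767.00 = 59.4%.

59.4%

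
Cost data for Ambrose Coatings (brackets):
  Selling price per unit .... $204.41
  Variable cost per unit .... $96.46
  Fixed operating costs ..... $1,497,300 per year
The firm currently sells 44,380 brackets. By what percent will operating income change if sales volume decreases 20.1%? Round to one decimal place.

Total contribution margin = 44,380 × $107.95 = $4,790,821.00.
EBIT = $4,790,821.00 − $1,497,300 = $3,293,521.00.
DOL = contribution ÷ EBIT = $4,790,821.00 ÷ $3,293,521.00 = 1.4546.
So EBIT moves 1.4546 × (-20.1%) = -29.2%.

-29.2%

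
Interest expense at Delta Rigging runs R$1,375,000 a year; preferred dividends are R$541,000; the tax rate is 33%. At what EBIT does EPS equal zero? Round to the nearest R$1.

R$2,182,463

Grossing the preferred dividend up to pre-tax terms: R$541,000 / (1 − 0.33) = R$807,462.69.
EPS = 0 when EBIT covers interest plus the pre-tax preferred burden: R$1,375,000 + R$807,462.69 = R$2,182,462.69.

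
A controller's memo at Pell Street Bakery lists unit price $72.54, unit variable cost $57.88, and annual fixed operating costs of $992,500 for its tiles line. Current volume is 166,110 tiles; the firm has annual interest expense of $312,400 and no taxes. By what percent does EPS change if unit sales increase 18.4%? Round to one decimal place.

+39.6%

At 166,110 units, contribution = 166,110 × $14.66 = $2,435,172.60.
Subtracting fixed costs: EBIT = $2,435,172.60 − $992,500 = $1,442,672.60.
After interest of $312,400.00, pre-tax earnings = $1,130,272.60.
DCL = total CM / (EBIT − I) = $2,435,172.60 / $1,130,272.60 = 2.1545.
EPS therefore changes by 2.1545 × (+18.4%) = +39.6%.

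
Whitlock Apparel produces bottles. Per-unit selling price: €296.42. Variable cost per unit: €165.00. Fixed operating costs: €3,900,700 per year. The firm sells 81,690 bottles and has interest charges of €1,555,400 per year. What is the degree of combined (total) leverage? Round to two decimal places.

Contribution at this volume is 81,690 × €131.42 = €10,735,699.80.
Subtracting fixed costs: EBIT = €10,735,699.80 − €3,900,700 = €6,834,999.80. Interest = €1,555,400.00.
DOL = €10,735,699.80 ÷ €6,834,999.80 = 1.5707; DFL = €6,834,999.80 ÷ €5,279,599.80 = 1.2946.
Combined leverage = 1.5707 × 1.2946 = 2.0334.

2.03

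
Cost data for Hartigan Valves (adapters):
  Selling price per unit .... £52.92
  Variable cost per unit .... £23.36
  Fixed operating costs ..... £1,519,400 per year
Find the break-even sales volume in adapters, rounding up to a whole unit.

51,401 adapters

Contribution margin per unit = £52.92 − £23.36 = £29.56.
Break-even volume = fixed costs ÷ CM per unit = £1,519,400 ÷ £29.56 = 51,400.54, so 51,401 adapters.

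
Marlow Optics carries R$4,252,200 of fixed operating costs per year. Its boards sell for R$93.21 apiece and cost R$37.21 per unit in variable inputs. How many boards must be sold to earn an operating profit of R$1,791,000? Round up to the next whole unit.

107,915 boards

Each unit contributes R$93.21 − R$37.21 = R$56.00.
Required volume = (fixed costs + target profit) ÷ CM = (R$4,252,200 + R$1,791,000) ÷ R$56.00 = 107,914.29, so 107,915 boards.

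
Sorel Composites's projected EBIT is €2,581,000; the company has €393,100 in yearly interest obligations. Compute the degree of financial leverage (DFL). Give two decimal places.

Annual interest charges come to €393,100.00.
DFL = EBIT ÷ (EBIT − I) = €2,581,000 ÷ (€2,581,000 − €393,100.00) = €2,581,000 ÷ €2,187,900.00 = 1.1797.

1.18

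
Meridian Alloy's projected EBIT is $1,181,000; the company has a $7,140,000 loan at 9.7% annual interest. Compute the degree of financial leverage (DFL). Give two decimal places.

Annual interest charges come to $692,580.00.
Degree of financial leverage = EBIT / (EBIT − interest) = $1,181,000 / $488,420.00 = 2.4180.

2.42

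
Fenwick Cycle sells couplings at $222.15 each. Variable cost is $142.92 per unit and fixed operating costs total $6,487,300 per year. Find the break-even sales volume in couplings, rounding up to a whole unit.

Contribution margin per unit = $222.15 − $142.92 = $79.23.
Break-even Q = $6,487,300 / $79.23 = 81,879.34 → 81,880 couplings.

81,880 couplings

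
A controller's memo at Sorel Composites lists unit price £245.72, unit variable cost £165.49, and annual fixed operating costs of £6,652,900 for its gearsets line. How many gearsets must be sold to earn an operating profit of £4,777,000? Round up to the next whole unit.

Unit CM = price − variable cost = £245.72 − £165.49 = £80.23.
Units = (FC + target) / CM = (£6,652,900 + £4,777,000) / £80.23 = 142,464.17, so 142,465 gearsets.

142,465 gearsets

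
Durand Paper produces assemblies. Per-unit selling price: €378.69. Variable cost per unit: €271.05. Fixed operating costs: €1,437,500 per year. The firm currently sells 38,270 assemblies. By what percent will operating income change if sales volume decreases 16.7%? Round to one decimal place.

At 38,270 units, contribution = 38,270 × €107.64 = €4,119,382.80.
EBIT = €4,119,382.80 − €1,437,500 = €2,681,882.80.
DOL = contribution ÷ EBIT = €4,119,382.80 ÷ €2,681,882.80 = 1.5360.
Operating income changes by 1.5360 × -16.7% = -25.7%.

-25.7%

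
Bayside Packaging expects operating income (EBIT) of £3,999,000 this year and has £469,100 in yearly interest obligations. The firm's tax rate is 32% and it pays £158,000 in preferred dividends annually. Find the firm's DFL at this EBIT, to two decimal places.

1.21

Annual interest charges come to £469,100.00.
Pre-tax preferred-dividend burden = £158,000 ÷ (1 − 0.32) = £232,352.94.
DFL = EBIT ÷ [EBIT − I − D_p/(1−t)] = £3,999,000 ÷ [£3,999,000 − £469,100.00 − £232,352.94] = £3,999,000 ÷ £3,297,547.06 = 1.2127.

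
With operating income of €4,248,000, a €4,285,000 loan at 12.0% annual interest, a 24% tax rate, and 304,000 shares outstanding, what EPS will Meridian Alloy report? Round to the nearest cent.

€9.33

Pre-tax income = €4,248,000 − €514,200.00 = €3,733,800.00.
Net income = €3,733,800.00 × (1 − 0.24) = €2,837,688.00.
Per share: €2,837,688.00 / 304,000 shares = €9.33.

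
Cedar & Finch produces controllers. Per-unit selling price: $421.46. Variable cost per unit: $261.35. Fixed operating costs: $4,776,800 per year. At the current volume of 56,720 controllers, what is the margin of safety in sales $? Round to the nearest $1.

Unit CM = price − variable cost = $421.46 − $261.35 = $160.11. Break-even units = $4,776,800 ÷ $160.11 = 29,834.49; break-even revenue = 29,834.49 × $421.46 = $12,574,043.64.
Actual sales revenue = 56,720 × $421.46 = $23,905,211.20.
Margin of safety = $23,905,211.20 − $12,574,043.64 = $11,331,168.

$11,331,168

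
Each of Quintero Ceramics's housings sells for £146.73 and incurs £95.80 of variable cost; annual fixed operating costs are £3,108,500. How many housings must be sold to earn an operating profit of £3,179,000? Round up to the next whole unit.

123,454 housings

Unit CM = price − variable cost = £146.73 − £95.80 = £50.93.
Required volume = (fixed costs + target profit) ÷ CM = (£3,108,500 + £3,179,000) ÷ £50.93 = 123,453.76, so 123,454 housings.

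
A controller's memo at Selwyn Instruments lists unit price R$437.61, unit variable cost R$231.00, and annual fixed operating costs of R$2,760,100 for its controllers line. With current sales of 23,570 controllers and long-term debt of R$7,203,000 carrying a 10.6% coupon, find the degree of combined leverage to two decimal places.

3.62

Contribution at this volume is 23,570 × R$206.61 = R$4,869,797.70.
EBIT = R$4,869,797.70 − R$2,760,100 = R$2,109,697.70. Interest = R$763,518.00, so EBIT − I = R$1,346,179.70.
DCL = contribution ÷ (EBIT − I) = R$4,869,797.70 ÷ R$1,346,179.70 = 3.6175.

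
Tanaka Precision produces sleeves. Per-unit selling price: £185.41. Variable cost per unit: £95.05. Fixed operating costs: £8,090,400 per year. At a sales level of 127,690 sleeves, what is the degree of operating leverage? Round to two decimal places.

3.35

At 127,690 units, contribution = 127,690 × £90.36 = £11,538,068.40.
EBIT = £11,538,068.40 − £8,090,400 = £3,447,668.40.
Degree of operating leverage = £11,538,068.40 / £3,447,668.40 = 3.3466.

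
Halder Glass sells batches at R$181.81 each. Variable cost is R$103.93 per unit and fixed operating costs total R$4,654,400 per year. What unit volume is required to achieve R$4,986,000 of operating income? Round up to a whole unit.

Each unit contributes R$181.81 − R$103.93 = R$77.88.
Need Q such that Q × R$77.88 − R$4,654,400 = R$4,986,000, i.e. Q = R$9,640,400 / R$77.88 = 123,785.31 → 123,786.

123,786 batches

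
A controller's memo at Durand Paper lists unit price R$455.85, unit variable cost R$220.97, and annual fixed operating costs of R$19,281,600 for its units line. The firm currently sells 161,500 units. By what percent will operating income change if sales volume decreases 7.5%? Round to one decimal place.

Total contribution margin = 161,500 × R$234.88 = R$37,933,120.00.
EBIT = R$37,933,120.00 − R$19,281,600 = R$18,651,520.00.
DOL = contribution ÷ EBIT = R$37,933,120.00 ÷ R$18,651,520.00 = 2.0338.
%ΔEBIT = DOL × %ΔSales = 2.0338 × -7.5% = -15.3%.

-15.3%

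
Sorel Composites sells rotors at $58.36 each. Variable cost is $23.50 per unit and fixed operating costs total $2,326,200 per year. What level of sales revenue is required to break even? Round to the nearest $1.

CM per unit = $58.36 − $23.50 = $34.86; CM ratio = $34.86 / $58.36 = 0.5973.
Break-even revenue = fixed costs × price ÷ CM = $2,326,200 × $58.36 ÷ $34.86 = $3,894,350.

$3,894,350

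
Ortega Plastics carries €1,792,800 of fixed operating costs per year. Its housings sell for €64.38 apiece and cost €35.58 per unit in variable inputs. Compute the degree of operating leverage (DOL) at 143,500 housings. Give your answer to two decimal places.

1.77

At 143,500 units, contribution = 143,500 × €28.80 = €4,132,800.00.
EBIT = €4,132,800.00 − €1,792,800 = €2,340,000.00.
Degree of operating leverage = €4,132,800.00 / €2,340,000.00 = 1.7662.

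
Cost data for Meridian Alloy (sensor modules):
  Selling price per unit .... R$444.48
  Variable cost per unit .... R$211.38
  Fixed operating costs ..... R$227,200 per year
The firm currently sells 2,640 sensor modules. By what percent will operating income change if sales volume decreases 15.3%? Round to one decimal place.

-24.3%

At 2,640 units, contribution = 2,640 × R$233.10 = R$615,384.00.
Operating income = contribution − fixed costs = R$615,384.00 − R$227,200 = R$388,184.00.
Degree of operating leverage = R$615,384.00 / R$388,184.00 = 1.5853.
Operating income changes by 1.5853 × -15.3% = -24.3%.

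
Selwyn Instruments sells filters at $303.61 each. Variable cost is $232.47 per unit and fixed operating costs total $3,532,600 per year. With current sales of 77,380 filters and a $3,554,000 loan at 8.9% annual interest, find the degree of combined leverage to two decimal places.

Total contribution margin = 77,380 × $71.14 = $5,504,813.20.
EBIT = $5,504,813.20 − $3,532,600 = $1,972,213.20. Interest = $316,306.00, so EBIT − I = $1,655,907.20.
Degree of total leverage = total CM / (EBIT − interest) = $5,504,813.20 / $1,655,907.20 = 3.3243.

3.32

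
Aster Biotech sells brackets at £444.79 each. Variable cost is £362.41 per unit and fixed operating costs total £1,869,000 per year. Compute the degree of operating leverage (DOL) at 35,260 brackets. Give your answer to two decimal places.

2.80

At 35,260 units, contribution = 35,260 × £82.38 = £2,904,718.80.
Subtracting fixed costs: EBIT = £2,904,718.80 − £1,869,000 = £1,035,718.80.
Degree of operating leverage = £2,904,718.80 / £1,035,718.80 = 2.8045.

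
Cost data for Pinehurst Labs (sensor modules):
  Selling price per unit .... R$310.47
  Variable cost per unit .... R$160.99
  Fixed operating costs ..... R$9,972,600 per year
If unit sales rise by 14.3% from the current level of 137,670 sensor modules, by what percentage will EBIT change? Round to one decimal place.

Total contribution margin = 137,670 × R$149.48 = R$20,578,911.60.
Operating income = contribution − fixed costs = R$20,578,911.60 − R$9,972,600 = R$10,606,311.60.
So DOL = total CM / EBIT = R$20,578,911.60 / R$10,606,311.60 = 1.9403.
Operating income changes by 1.9403 × +14.3% = +27.7%.

+27.7%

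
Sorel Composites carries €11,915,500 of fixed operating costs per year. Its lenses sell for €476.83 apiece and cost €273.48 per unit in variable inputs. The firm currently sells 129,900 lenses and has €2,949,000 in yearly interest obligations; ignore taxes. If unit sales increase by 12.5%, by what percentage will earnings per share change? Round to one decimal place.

+28.6%

Total contribution margin = 129,900 × €203.35 = €26,415,165.00.
Operating income = contribution − fixed costs = €26,415,165.00 − €11,915,500 = €14,499,665.00.
Interest = €2,949,000.00, so EBIT − I = €11,550,665.00.
DCL = total CM / (EBIT − I) = €26,415,165.00 / €11,550,665.00 = 2.2869.
EPS therefore changes by 2.2869 × (+12.5%) = +28.6%.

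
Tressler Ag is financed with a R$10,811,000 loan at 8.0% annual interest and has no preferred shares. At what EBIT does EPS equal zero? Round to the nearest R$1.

Annual interest = 8.0% × R$10,811,000 = R$864,880.00.
With no preferred dividends, EPS = 0 when EBIT exactly covers interest, so the financial break-even EBIT is R$864,880.00.

R$864,880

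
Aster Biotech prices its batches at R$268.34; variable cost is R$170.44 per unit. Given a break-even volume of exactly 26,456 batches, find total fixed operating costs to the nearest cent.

Each unit contributes R$268.34 − R$170.44 = R$97.90.
Fixed costs = break-even units × CM = 26,456 × R$97.90 = R$2,590,042.40.

R$2,590,042.40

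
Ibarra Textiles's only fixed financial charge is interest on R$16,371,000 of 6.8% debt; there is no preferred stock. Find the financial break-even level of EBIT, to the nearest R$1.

R$1,113,228

Annual interest = 6.8% × R$16,371,000 = R$1,113,228.00.
Without preferred stock the financial break-even is simply EBIT = interest = R$1,113,228.00.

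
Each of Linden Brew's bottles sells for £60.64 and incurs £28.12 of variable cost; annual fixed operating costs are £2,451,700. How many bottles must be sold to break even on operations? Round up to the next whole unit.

Contribution margin per unit = £60.64 − £28.12 = £32.52.
Break-even Q = £2,451,700 / £32.52 = 75,390.53 → 75,391 bottles.

75,391 bottles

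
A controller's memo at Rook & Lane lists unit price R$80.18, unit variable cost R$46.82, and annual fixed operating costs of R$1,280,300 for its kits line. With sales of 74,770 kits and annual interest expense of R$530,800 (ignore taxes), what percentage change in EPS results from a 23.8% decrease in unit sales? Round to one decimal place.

Total contribution margin = 74,770 × R$33.36 = R$2,494,327.20.
Operating income = contribution − fixed costs = R$2,494,327.20 − R$1,280,300 = R$1,214,027.20.
Interest = R$530,800.00, so EBIT − I = R$683,227.20.
DCL = total CM / (EBIT − I) = R$2,494,327.20 / R$683,227.20 = 3.6508.
EPS therefore changes by 3.6508 × (-23.8%) = -86.9%.

-86.9%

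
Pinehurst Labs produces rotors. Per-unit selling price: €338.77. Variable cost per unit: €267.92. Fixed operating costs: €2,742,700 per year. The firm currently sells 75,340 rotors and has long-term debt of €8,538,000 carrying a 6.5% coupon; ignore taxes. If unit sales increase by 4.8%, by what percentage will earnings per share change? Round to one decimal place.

Contribution at this volume is 75,340 × €70.85 = €5,337,839.00.
EBIT = €5,337,839.00 − €2,742,700 = €2,595,139.00.
Interest = €554,970.00, so EBIT − I = €2,040,169.00.
DCL = total CM / (EBIT − I) = €5,337,839.00 / €2,040,169.00 = 2.6164.
%ΔEPS = DCL × %ΔSales = 2.6164 × +4.8% = +12.6%.

+12.6%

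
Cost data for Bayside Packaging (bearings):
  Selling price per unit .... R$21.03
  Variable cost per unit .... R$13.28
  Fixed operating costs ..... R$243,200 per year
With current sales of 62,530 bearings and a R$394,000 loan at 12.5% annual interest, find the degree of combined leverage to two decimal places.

Contribution at this volume is 62,530 × R$7.75 = R$484,607.50.
EBIT = R$484,607.50 − R$243,200 = R$241,407.50. Interest = R$49,250.00, so EBIT − I = R$192,157.50.
Degree of total leverage = total CM / (EBIT − interest) = R$484,607.50 / R$192,157.50 = 2.5219.

2.52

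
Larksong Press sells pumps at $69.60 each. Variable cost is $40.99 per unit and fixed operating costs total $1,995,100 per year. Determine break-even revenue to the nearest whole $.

$4,853,511

Contribution margin per unit = $69.60 − $40.99 = $28.61, a CM ratio of $28.61 ÷ $69.60 = 0.4111.
Break-even sales = FC ÷ CM ratio = $1,995,100 × $69.60 / $28.61 = $4,853,511.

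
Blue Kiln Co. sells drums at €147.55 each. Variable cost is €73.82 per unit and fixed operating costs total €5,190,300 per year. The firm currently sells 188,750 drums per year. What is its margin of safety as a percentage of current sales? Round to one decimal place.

62.7%

Unit CM = price − variable cost = €147.55 − €73.82 = €73.73. Break-even units = €5,190,300 ÷ €73.73 = 70,396.04; break-even revenue = 70,396.04 × €147.55 = €10,386,935.64.
Current sales = 188,750 × €147.55 = €27,850,062.50.
Margin of safety = (€27,850,062.50 − €10,386,935.64) ÷ €27,850,062.50 = 62.7%.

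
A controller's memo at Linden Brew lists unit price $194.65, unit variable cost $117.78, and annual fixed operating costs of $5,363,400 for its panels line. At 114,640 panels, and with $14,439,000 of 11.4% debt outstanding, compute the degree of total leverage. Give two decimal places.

4.89

Total contribution margin = 114,640 × $76.87 = $8,812,376.80.
Subtracting fixed costs: EBIT = $8,812,376.80 − $5,363,400 = $3,448,976.80. Interest = $1,646,046.00, so EBIT − I = $1,802,930.80.
DCL = contribution ÷ (EBIT − I) = $8,812,376.80 ÷ $1,802,930.80 = 4.8878.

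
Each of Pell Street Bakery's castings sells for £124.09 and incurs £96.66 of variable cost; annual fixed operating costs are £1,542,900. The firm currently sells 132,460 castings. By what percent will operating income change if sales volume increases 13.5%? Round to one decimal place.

Contribution at this volume is 132,460 × £27.43 = £3,633,377.80.
Subtracting fixed costs: EBIT = £3,633,377.80 − £1,542,900 = £2,090,477.80.
DOL = contribution ÷ EBIT = £3,633,377.80 ÷ £2,090,477.80 = 1.7381.
%ΔEBIT = DOL × %ΔSales = 1.7381 × +13.5% = +23.5%.

+23.5%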